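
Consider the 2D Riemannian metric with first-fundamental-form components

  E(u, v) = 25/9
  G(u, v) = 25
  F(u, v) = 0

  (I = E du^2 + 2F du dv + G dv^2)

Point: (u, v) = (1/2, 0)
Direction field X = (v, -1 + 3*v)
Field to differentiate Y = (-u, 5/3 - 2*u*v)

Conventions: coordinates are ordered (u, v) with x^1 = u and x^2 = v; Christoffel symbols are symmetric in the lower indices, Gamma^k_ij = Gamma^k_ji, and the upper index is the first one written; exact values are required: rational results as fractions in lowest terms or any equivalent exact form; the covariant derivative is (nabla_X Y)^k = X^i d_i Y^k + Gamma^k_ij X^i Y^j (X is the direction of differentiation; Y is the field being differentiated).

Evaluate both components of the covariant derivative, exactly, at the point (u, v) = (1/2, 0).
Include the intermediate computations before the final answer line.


E = 25/9, F = 0, G = 25 at the point
E_u = 0, E_v = 0, F_u = 0, F_v = 0, G_u = 0, G_v = 0
EG - F^2 = 625/9;  g^inv = (9/625) * [[25, 0], [0, 25/9]]
first-kind symbols [ij,l] = (1/2)(d_i g_jl + d_j g_il - d_l g_ij): [uu,u] = E_u/2 = 0, [uu,v] = F_u - E_v/2 = 0, [uv,u] = E_v/2 = 0, [uv,v] = G_u/2 = 0, [vv,u] = F_v - G_u/2 = 0, [vv,v] = G_v/2 = 0
Gamma^u_ij = (G*[ij,u] - F*[ij,v])/(EG - F^2), Gamma^v_ij = (E*[ij,v] - F*[ij,u])/(EG - F^2)
Gamma_uuu = 0, Gamma_uuv = 0, Gamma_uvv = 0, Gamma_vuu = 0, Gamma_vuv = 0, Gamma_vvv = 0
X = (0, -1), Y = (-1/2, 5/3) at the point

Answer: (nabla_X Y)^u = 0, (nabla_X Y)^v = 1


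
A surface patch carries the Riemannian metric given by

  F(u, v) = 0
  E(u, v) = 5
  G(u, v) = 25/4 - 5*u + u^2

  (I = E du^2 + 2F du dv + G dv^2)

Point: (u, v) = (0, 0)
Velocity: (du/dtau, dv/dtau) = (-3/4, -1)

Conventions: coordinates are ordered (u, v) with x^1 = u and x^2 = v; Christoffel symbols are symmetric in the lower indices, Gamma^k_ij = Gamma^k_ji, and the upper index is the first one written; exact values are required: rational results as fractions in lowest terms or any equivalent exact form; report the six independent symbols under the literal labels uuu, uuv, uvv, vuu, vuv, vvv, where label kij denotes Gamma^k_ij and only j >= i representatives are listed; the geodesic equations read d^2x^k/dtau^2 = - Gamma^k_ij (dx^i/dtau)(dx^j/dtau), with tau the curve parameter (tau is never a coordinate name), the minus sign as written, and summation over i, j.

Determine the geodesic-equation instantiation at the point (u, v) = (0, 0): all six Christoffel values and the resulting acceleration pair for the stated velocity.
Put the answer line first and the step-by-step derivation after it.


Answer: Gamma_uuu = 0, Gamma_uuv = 0, Gamma_uvv = 1/2, Gamma_vuu = 0, Gamma_vuv = -2/5, Gamma_vvv = 0; accelerations (d^2u/dtau^2, d^2v/dtau^2) = (-1/2, 3/5)

E = 5, F = 0, G = 25/4 at the point
E_u = 0, E_v = 0, F_u = 0, F_v = 0, G_u = -5, G_v = 0
EG - F^2 = 125/4;  g^inv = (4/125) * [[25/4, 0], [0, 5]]
first-kind symbols [ij,l] = (1/2)(d_i g_jl + d_j g_il - d_l g_ij): [uu,u] = E_u/2 = 0, [uu,v] = F_u - E_v/2 = 0, [uv,u] = E_v/2 = 0, [uv,v] = G_u/2 = -5/2, [vv,u] = F_v - G_u/2 = 5/2, [vv,v] = G_v/2 = 0
Gamma^u_ij = (G*[ij,u] - F*[ij,v])/(EG - F^2), Gamma^v_ij = (E*[ij,v] - F*[ij,u])/(EG - F^2)
Gamma_uuu = 0, Gamma_uuv = 0, Gamma_uvv = 1/2, Gamma_vuu = 0, Gamma_vuv = -2/5, Gamma_vvv = 0
d^2u/dtau^2 = -(Gamma_uuu*(-3/4)^2 + 2*Gamma_uuv*(-3/4)*(-1) + Gamma_uvv*(-1)^2) = -1/2
d^2v/dtau^2 = -(Gamma_vuu*(-3/4)^2 + 2*Gamma_vuv*(-3/4)*(-1) + Gamma_vvv*(-1)^2) = 3/5


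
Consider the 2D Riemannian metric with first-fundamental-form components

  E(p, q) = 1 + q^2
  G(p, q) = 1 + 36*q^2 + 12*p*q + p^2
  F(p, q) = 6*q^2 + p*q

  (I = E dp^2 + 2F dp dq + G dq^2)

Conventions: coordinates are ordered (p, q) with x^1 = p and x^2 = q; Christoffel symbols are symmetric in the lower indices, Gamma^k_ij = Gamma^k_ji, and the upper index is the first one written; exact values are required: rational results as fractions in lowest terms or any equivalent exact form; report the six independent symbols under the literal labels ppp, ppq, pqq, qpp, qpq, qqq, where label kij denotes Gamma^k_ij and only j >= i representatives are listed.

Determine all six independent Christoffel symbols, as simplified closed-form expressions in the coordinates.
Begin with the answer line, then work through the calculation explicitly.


Answer: Gamma_ppp = 0, Gamma_ppq = q/(p^2 + 12*p*q + 37*q^2 + 1), Gamma_pqq = 6*q/(p^2 + 12*p*q + 37*q^2 + 1), Gamma_qpp = 0, Gamma_qpq = (p + 6*q)/(p^2 + 12*p*q + 37*q^2 + 1), Gamma_qqq = (6*p + 36*q)/(p^2 + 12*p*q + 37*q^2 + 1)

E = 1 + q^2; F = 6*q^2 + p*q; G = 1 + 36*q^2 + 12*p*q + p^2
Gamma^k_ij = (1/2) g^{kl} (d_i g_jl + d_j g_il - d_l g_ij), with g^inv = (1/(EG-F^2)) [[G, -F], [-F, E]]
first partials: E_p = 0, E_q = 2*q, F_p = q, F_q = 12*q + p, G_p = 12*q + 2*p, G_q = 72*q + 12*p
D = EG - F^2 = 1 + 37*q^2 + 12*p*q + p^2
expanded: Gamma^p_pp = (G E_p - 2F F_p + F E_q)/(2D), Gamma^p_pq = (G E_q - F G_p)/(2D), Gamma^p_qq = (2G F_q - G G_p - F G_q)/(2D), Gamma^q_pp = (2E F_p - E E_q - F E_p)/(2D), Gamma^q_pq = (E G_p - F E_q)/(2D), Gamma^q_qq = (E G_q - 2F F_q + F G_p)/(2D); substitute and cancel common factors


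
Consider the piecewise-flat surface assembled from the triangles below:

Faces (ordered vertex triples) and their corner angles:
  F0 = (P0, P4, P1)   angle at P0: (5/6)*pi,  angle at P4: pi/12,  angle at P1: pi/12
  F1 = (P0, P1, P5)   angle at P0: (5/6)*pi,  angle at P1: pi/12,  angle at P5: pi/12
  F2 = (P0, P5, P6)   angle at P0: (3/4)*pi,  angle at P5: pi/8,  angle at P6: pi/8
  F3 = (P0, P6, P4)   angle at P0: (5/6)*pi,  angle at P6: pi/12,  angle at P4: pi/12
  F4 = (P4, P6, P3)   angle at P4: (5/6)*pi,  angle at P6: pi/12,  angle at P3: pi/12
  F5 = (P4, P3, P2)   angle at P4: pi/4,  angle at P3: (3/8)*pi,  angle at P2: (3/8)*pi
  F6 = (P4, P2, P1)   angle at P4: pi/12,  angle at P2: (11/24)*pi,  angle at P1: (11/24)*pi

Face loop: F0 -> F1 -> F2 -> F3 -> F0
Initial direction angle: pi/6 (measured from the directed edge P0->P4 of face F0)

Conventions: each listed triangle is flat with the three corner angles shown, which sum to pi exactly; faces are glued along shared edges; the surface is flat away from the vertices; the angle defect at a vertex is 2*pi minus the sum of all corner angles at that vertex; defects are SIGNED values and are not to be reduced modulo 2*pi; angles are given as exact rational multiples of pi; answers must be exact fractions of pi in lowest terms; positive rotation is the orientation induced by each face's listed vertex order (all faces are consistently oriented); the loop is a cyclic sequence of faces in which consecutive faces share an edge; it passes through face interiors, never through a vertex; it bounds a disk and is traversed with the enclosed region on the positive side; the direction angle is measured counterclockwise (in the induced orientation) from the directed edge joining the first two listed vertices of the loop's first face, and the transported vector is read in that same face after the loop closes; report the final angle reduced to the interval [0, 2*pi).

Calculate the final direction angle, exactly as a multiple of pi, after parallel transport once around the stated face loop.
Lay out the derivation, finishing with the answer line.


enclosed vertex P0: corner angles sum to (13/4)*pi, defect = 2*pi - (13/4)*pi = (-5/4)*pi
final direction = starting direction + enclosed defect total, reduced mod 2*pi (induced orientation)
final angle = pi/6 - (5/4)*pi = (11/12)*pi (mod 2*pi)

Answer: final direction angle = (11/12)*pi


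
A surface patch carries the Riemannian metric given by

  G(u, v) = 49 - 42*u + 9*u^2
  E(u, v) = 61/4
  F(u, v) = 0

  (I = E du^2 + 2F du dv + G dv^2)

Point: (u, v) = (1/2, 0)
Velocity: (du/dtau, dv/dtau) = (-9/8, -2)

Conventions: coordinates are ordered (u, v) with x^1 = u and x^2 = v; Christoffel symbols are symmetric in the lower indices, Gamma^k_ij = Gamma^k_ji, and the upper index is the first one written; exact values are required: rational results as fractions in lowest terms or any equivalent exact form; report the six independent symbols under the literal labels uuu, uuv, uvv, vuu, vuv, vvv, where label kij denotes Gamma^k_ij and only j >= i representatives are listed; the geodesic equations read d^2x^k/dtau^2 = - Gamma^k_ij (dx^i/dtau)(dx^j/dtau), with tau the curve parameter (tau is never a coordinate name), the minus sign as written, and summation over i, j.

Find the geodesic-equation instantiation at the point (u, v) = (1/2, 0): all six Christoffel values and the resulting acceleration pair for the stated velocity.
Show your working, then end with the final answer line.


E = 61/4, F = 0, G = 121/4 at the point
E_u = 0, E_v = 0, F_u = 0, F_v = 0, G_u = -33, G_v = 0
EG - F^2 = 7381/16;  g^inv = (16/7381) * [[121/4, 0], [0, 61/4]]
first-kind symbols [ij,l] = (1/2)(d_i g_jl + d_j g_il - d_l g_ij): [uu,u] = E_u/2 = 0, [uu,v] = F_u - E_v/2 = 0, [uv,u] = E_v/2 = 0, [uv,v] = G_u/2 = -33/2, [vv,u] = F_v - G_u/2 = 33/2, [vv,v] = G_v/2 = 0
Gamma^u_ij = (G*[ij,u] - F*[ij,v])/(EG - F^2), Gamma^v_ij = (E*[ij,v] - F*[ij,u])/(EG - F^2)
Gamma_uuu = 0, Gamma_uuv = 0, Gamma_uvv = 66/61, Gamma_vuu = 0, Gamma_vuv = -6/11, Gamma_vvv = 0
d^2u/dtau^2 = -(Gamma_uuu*(-9/8)^2 + 2*Gamma_uuv*(-9/8)*(-2) + Gamma_uvv*(-2)^2) = -264/61
d^2v/dtau^2 = -(Gamma_vuu*(-9/8)^2 + 2*Gamma_vuv*(-9/8)*(-2) + Gamma_vvv*(-2)^2) = 27/11

Answer: Gamma_uuu = 0, Gamma_uuv = 0, Gamma_uvv = 66/61, Gamma_vuu = 0, Gamma_vuv = -6/11, Gamma_vvv = 0; accelerations (d^2u/dtau^2, d^2v/dtau^2) = (-264/61, 27/11)


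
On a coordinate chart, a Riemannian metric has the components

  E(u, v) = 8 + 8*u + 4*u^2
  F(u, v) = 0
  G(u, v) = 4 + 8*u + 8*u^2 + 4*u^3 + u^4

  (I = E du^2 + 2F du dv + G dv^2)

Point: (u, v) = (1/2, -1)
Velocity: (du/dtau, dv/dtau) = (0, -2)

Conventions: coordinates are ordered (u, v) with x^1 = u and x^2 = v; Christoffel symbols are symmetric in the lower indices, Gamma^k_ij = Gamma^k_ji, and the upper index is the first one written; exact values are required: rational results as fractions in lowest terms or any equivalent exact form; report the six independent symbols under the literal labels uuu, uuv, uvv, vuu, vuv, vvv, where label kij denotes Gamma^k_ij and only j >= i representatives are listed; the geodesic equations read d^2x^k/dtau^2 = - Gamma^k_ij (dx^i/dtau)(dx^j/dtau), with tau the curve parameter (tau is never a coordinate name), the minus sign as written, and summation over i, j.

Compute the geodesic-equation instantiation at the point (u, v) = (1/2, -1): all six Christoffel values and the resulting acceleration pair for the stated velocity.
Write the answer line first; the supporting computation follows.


Answer: Gamma_uuu = 6/13, Gamma_uuv = 0, Gamma_uvv = -3/4, Gamma_vuu = 0, Gamma_vuv = 12/13, Gamma_vvv = 0; accelerations (d^2u/dtau^2, d^2v/dtau^2) = (3, 0)

E = 13, F = 0, G = 169/16 at the point
E_u = 12, E_v = 0, F_u = 0, F_v = 0, G_u = 39/2, G_v = 0
EG - F^2 = 2197/16;  g^inv = (16/2197) * [[169/16, 0], [0, 13]]
first-kind symbols [ij,l] = (1/2)(d_i g_jl + d_j g_il - d_l g_ij): [uu,u] = E_u/2 = 6, [uu,v] = F_u - E_v/2 = 0, [uv,u] = E_v/2 = 0, [uv,v] = G_u/2 = 39/4, [vv,u] = F_v - G_u/2 = -39/4, [vv,v] = G_v/2 = 0
Gamma^u_ij = (G*[ij,u] - F*[ij,v])/(EG - F^2), Gamma^v_ij = (E*[ij,v] - F*[ij,u])/(EG - F^2)
Gamma_uuu = 6/13, Gamma_uuv = 0, Gamma_uvv = -3/4, Gamma_vuu = 0, Gamma_vuv = 12/13, Gamma_vvv = 0
d^2u/dtau^2 = -(Gamma_uuu*(0)^2 + 2*Gamma_uuv*(0)*(-2) + Gamma_uvv*(-2)^2) = 3
d^2v/dtau^2 = -(Gamma_vuu*(0)^2 + 2*Gamma_vuv*(0)*(-2) + Gamma_vvv*(-2)^2) = 0


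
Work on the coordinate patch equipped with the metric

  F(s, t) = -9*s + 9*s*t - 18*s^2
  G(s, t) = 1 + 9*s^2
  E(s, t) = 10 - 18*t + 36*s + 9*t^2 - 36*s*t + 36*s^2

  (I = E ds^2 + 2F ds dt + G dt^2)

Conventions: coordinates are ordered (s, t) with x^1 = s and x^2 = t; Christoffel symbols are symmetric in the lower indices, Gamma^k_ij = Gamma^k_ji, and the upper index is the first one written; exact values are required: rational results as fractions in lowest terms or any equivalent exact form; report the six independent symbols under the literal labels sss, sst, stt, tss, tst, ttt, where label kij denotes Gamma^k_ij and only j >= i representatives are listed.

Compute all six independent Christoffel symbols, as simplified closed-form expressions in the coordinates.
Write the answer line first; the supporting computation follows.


Answer: Gamma_sss = (36*s - 18*t + 18)/(45*s^2 - 36*s*t + 36*s + 9*t^2 - 18*t + 10), Gamma_sst = (-18*s + 9*t - 9)/(45*s^2 - 36*s*t + 36*s + 9*t^2 - 18*t + 10), Gamma_stt = 0, Gamma_tss = -18*s/(45*s^2 - 36*s*t + 36*s + 9*t^2 - 18*t + 10), Gamma_tst = 9*s/(45*s^2 - 36*s*t + 36*s + 9*t^2 - 18*t + 10), Gamma_ttt = 0

E = 10 - 18*t + 36*s + 9*t^2 - 36*s*t + 36*s^2; F = -9*s + 9*s*t - 18*s^2; G = 1 + 9*s^2
Gamma^k_ij = (1/2) g^{kl} (d_i g_jl + d_j g_il - d_l g_ij), with g^inv = (1/(EG-F^2)) [[G, -F], [-F, E]]
first partials: E_s = 36 - 36*t + 72*s, E_t = -18 + 18*t - 36*s, F_s = -9 + 9*t - 36*s, F_t = 9*s, G_s = 18*s, G_t = 0
D = EG - F^2 = 10 - 18*t + 36*s + 9*t^2 - 36*s*t + 45*s^2
expanded: Gamma^s_ss = (G E_s - 2F F_s + F E_t)/(2D), Gamma^s_st = (G E_t - F G_s)/(2D), Gamma^s_tt = (2G F_t - G G_s - F G_t)/(2D), Gamma^t_ss = (2E F_s - E E_t - F E_s)/(2D), Gamma^t_st = (E G_s - F E_t)/(2D), Gamma^t_tt = (E G_t - 2F F_t + F G_s)/(2D); substitute and cancel common factors


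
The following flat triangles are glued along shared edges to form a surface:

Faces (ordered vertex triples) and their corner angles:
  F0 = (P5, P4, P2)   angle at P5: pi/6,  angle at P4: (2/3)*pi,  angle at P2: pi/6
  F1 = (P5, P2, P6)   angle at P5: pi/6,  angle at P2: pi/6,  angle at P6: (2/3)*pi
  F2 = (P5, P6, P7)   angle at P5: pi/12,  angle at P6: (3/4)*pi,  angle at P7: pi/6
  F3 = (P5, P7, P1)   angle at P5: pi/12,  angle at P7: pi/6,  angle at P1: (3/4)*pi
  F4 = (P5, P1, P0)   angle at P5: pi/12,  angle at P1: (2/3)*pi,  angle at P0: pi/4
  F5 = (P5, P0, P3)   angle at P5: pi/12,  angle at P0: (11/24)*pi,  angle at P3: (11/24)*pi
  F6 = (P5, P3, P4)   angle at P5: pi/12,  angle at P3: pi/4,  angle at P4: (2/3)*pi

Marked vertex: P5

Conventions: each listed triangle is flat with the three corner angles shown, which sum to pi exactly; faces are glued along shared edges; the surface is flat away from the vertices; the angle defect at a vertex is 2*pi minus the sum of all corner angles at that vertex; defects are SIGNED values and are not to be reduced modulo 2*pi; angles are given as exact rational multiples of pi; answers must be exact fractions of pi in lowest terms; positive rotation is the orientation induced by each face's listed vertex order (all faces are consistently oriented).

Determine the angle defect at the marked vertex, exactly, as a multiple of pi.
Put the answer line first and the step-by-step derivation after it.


Answer: defect(P5) = (5/4)*pi

Sum of corner angles at P5: (3/4)*pi
defect = 2*pi - (3/4)*pi


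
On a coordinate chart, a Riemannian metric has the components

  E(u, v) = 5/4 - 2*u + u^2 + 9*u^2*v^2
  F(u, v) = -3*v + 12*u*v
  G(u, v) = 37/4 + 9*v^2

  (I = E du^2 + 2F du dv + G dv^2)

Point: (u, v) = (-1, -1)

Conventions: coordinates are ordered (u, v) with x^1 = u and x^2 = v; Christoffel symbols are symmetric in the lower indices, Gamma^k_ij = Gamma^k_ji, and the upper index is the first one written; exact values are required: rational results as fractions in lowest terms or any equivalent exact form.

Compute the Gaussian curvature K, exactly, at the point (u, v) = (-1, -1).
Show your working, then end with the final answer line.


E = 53/4, F = 15, G = 73/4, EG - F^2 = 269/16 at the point
E_u = -22, E_v = -18, F_u = -12, F_v = -15, G_u = 0, G_v = -18
E_vv = 18, F_uv = 12, G_uu = 0
Compute both Brioschi determinants and normalise by (EG - F^2)^2.
M1 = [[-E_vv/2 + F_uv - G_uu/2, E_u/2, F_u - E_v/2], [F_v - G_u/2, E, F], [G_v/2, F, G]] = [[3, -11, -3], [-15, 53/4, 15], [-9, 15, 73/4]]; det M1 = -18537/16
M2 = [[0, E_v/2, G_u/2], [E_v/2, E, F], [G_u/2, F, G]] = [[0, -9, 0], [-9, 53/4, 15], [0, 15, 73/4]]; det M2 = -5913/4
det M1 - det M2 = 5115/16; K = 5115/16 / (269/16)^2 = 81840/72361

Answer: K = 81840/72361


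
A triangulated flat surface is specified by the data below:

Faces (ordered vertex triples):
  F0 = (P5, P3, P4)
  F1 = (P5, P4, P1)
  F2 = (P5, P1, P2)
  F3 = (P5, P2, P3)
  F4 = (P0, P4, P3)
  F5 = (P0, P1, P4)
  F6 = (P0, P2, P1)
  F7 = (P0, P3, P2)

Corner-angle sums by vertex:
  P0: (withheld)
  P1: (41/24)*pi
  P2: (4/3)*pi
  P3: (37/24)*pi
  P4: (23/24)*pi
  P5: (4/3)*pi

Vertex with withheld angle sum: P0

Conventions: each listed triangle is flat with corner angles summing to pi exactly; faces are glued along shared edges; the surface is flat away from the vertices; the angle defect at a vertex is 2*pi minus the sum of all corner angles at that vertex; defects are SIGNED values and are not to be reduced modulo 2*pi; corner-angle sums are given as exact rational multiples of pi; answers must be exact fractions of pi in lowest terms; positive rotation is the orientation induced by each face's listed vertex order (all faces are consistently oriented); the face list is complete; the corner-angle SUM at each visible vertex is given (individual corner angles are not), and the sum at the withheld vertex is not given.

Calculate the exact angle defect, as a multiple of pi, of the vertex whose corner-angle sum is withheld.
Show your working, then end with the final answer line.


V = 6, E = 12, F = 8; chi = V - E + F = 2
Gauss-Bonnet: total defect = 2*pi*chi = 4*pi; visible defects sum to (25/8)*pi

Answer: defect(P0) = (7/8)*pi


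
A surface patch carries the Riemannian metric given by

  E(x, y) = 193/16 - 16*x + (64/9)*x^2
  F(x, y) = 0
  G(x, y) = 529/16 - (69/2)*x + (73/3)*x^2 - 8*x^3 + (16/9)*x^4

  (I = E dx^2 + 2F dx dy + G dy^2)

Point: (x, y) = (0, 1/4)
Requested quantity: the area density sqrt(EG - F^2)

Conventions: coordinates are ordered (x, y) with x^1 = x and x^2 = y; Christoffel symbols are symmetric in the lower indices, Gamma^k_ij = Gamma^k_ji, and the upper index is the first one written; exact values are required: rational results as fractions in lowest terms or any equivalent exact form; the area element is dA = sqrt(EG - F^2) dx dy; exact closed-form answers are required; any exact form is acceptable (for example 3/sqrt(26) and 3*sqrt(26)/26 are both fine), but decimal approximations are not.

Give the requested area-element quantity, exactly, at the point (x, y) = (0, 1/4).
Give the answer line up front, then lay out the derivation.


Answer: sqrt(EG - F^2) = 23*sqrt(193)/16

E = 193/16, F = 0, G = 529/16; EG - F^2 = 102097/256


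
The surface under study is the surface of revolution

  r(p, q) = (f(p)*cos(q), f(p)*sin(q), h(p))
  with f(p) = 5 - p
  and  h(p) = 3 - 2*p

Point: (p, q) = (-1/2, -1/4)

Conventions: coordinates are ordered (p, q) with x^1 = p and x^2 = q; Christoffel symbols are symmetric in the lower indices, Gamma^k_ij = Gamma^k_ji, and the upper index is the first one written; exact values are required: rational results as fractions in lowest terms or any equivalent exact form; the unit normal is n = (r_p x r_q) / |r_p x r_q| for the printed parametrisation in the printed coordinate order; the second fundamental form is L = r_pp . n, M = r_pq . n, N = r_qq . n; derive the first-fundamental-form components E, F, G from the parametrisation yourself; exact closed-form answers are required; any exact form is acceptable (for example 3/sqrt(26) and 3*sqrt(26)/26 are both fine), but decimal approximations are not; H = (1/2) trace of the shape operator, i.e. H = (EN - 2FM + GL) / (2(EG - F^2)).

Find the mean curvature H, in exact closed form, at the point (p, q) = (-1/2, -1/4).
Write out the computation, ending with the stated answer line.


f = 11/2, f' = -1, f'' = 0, h' = -2, h'' = 0
E = 5, F = 0, G = 121/4; answer radicand W^2 = 5
unnormalised second-form numerators: l = 0, m = 0, n = -11; L = l/sqrt(5), and similarly M = m/sqrt(W^2), N = n/sqrt(W^2)
H = (E*n - 2*F*m + G*l) / (2*(EG - F^2)*sqrt(W^2)); E*n - 2*F*m + G*l = -55, EG - F^2 = 605/4, so H = (-2/11)/sqrt(5)

Answer: H = -2*sqrt(5)/55


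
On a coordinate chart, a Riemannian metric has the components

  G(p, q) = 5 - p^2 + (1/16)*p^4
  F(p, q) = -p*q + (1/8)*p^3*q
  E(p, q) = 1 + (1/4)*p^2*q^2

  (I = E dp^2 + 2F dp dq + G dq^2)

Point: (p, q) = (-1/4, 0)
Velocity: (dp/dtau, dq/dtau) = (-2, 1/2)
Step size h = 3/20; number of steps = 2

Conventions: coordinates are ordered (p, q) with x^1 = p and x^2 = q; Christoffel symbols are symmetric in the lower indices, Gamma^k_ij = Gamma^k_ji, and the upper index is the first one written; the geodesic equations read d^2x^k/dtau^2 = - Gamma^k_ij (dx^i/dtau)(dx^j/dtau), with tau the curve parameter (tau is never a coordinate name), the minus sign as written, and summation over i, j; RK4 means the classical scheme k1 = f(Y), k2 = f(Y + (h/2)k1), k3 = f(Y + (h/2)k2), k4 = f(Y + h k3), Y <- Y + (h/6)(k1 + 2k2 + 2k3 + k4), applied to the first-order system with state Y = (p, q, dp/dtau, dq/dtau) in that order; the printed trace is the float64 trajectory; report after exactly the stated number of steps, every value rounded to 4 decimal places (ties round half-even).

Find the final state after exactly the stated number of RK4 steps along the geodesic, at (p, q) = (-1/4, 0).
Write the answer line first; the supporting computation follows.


Answer: p = -0.8499, q = 0.1606, dp/dtau = -1.9983, dq/dtau = 0.5932

f(Y) = (dp/dtau, dq/dtau, -Gamma^p_ij Y'^i Y'^j, -Gamma^q_ij Y'^i Y'^j) with the Gammas evaluated at the stage position; h = 0.150000; intermediate values shown to 6 dp
step 0: p = -0.2500, q = 0.0000, dp/dtau = -2.0000, dq/dtau = 0.5000
step 1:
  k1: at (p, q) = (-0.250000, 0.000000), (dp/dtau, dq/dtau) = (-2.000000, 0.500000); Gamma_ppp = 0.000000, Gamma_ppq = 0.000000, Gamma_pqq = 0.000000, Gamma_qpp = 0.000000, Gamma_qpq = 0.050235, Gamma_qqq = 0.000000; k1 = (-2.000000, 0.500000, 0.000000, 0.100470)
  k2: at (p, q) = (-0.400000, 0.037500), (dp/dtau, dq/dtau) = (-2.000000, 0.507535); Gamma_ppp = -0.000029, Gamma_ppq = 0.000310, Gamma_pqq = 0.000000, Gamma_qpp = -0.007590, Gamma_qpq = 0.080964, Gamma_qqq = 0.000000; k2 = (-2.000000, 0.507535, 0.000745, 0.194730)
  k3: at (p, q) = (-0.400000, 0.038065), (dp/dtau, dq/dtau) = (-1.999944, 0.514605); Gamma_ppp = -0.000030, Gamma_ppq = 0.000314, Gamma_pqq = 0.000000, Gamma_qpp = -0.007705, Gamma_qpq = 0.080964, Gamma_qqq = 0.000000; k3 = (-1.999944, 0.514605, 0.000767, 0.197471)
  k4: at (p, q) = (-0.549992, 0.077191), (dp/dtau, dq/dtau) = (-1.999885, 0.529621); Gamma_ppp = -0.000174, Gamma_ppq = 0.001241, Gamma_pqq = 0.000000, Gamma_qpp = -0.015790, Gamma_qpq = 0.112507, Gamma_qqq = 0.000000; k4 = (-1.999885, 0.529621, 0.003326, 0.301483)
  Y <- Y + (h/6)(k1 + 2k2 + 2k3 + k4): p = -0.5500, q = 0.0768, dp/dtau = -1.9998, dq/dtau = 0.5297
step 2:
  k1: at (p, q) = (-0.549994, 0.076848), (dp/dtau, dq/dtau) = (-1.999841, 0.529659); Gamma_ppp = -0.000173, Gamma_ppq = 0.001236, Gamma_pqq = 0.000000, Gamma_qpp = -0.015720, Gamma_qpq = 0.112507, Gamma_qqq = 0.000000; k1 = (-1.999841, 0.529659, 0.003308, 0.301213)
  k2: at (p, q) = (-0.699982, 0.116572), (dp/dtau, dq/dtau) = (-1.999593, 0.552250); Gamma_ppp = -0.000525, Gamma_ppq = 0.003154, Gamma_pqq = 0.000000, Gamma_qpp = -0.024175, Gamma_qpq = 0.145163, Gamma_qqq = 0.000000; k2 = (-1.999593, 0.552250, 0.009067, 0.417261)
  k3: at (p, q) = (-0.699964, 0.118266), (dp/dtau, dq/dtau) = (-1.999161, 0.560953); Gamma_ppp = -0.000541, Gamma_ppq = 0.003200, Gamma_pqq = 0.000000, Gamma_qpp = -0.024526, Gamma_qpq = 0.145158, Gamma_qqq = 0.000000; k3 = (-1.999161, 0.560953, 0.009338, 0.423592)
  k4: at (p, q) = (-0.849869, 0.160991), (dp/dtau, dq/dtau) = (-1.998440, 0.593198); Gamma_ppp = -0.001276, Gamma_ppq = 0.006737, Gamma_pqq = 0.000000, Gamma_qpp = -0.033941, Gamma_qpq = 0.179174, Gamma_qqq = 0.000000; k4 = (-1.998440, 0.593198, 0.021070, 0.560364)
  Y <- Y + (h/6)(k1 + 2k2 + 2k3 + k4): p = -0.8499, q = 0.1606, dp/dtau = -1.9983, dq/dtau = 0.5932


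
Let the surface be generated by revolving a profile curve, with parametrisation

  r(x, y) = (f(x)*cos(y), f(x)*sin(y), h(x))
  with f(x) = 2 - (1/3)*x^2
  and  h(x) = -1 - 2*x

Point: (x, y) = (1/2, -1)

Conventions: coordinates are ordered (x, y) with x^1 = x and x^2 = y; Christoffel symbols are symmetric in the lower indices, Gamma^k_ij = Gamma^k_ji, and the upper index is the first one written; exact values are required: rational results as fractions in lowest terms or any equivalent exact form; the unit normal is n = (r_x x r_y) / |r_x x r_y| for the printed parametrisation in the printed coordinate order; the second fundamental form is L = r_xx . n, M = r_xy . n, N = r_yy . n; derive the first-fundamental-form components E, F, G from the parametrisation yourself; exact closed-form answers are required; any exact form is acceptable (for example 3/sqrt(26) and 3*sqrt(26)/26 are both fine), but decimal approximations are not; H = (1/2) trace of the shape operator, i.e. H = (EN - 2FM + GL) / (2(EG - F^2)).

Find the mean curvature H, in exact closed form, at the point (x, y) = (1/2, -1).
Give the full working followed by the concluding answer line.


f = 23/12, f' = -1/3, f'' = -2/3, h' = -2, h'' = 0
E = 37/9, F = 0, G = 529/144; answer radicand W^2 = 37/9
unnormalised second-form numerators: l = -4/3, m = 0, n = -23/6; L = l/sqrt(37/9), and similarly M = m/sqrt(W^2), N = n/sqrt(W^2)
H = (E*n - 2*F*m + G*l) / (2*(EG - F^2)*sqrt(W^2)); E*n - 2*F*m + G*l = -2231/108, EG - F^2 = 19573/1296, so H = (-582/851)/sqrt(37/9)

Answer: H = -1746*sqrt(37)/31487


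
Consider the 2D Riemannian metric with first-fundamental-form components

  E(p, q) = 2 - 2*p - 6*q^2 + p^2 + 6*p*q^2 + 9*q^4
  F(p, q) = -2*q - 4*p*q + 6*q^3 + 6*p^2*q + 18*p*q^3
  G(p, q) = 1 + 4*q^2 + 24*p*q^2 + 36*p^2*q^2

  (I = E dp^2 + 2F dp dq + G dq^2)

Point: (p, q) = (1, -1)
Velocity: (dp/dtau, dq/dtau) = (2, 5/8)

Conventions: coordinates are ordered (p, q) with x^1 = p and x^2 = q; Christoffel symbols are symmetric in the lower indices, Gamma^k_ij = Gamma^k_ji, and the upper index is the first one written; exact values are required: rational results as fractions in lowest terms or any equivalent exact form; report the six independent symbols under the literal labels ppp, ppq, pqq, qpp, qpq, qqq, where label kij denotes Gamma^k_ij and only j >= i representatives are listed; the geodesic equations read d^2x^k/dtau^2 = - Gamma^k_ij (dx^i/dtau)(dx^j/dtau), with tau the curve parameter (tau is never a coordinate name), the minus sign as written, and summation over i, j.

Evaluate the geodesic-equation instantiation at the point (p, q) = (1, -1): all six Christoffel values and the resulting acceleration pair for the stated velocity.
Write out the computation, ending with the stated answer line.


E = 10, F = -24, G = 65 at the point
E_p = 6, E_q = -36, F_p = -26, F_q = 72, G_p = 96, G_q = -128
EG - F^2 = 74;  g^inv = (1/74) * [[65, 24], [24, 10]]
first-kind symbols [ij,l] = (1/2)(d_i g_jl + d_j g_il - d_l g_ij): [pp,p] = E_p/2 = 3, [pp,q] = F_p - E_q/2 = -8, [pq,p] = E_q/2 = -18, [pq,q] = G_p/2 = 48, [qq,p] = F_q - G_p/2 = 24, [qq,q] = G_q/2 = -64
Gamma^p_ij = (G*[ij,p] - F*[ij,q])/(EG - F^2), Gamma^q_ij = (E*[ij,q] - F*[ij,p])/(EG - F^2)
Gamma_ppp = 3/74, Gamma_ppq = -9/37, Gamma_pqq = 12/37, Gamma_qpp = -4/37, Gamma_qpq = 24/37, Gamma_qqq = -32/37
d^2p/dtau^2 = -(Gamma_ppp*(2)^2 + 2*Gamma_ppq*(2)*(5/8) + Gamma_pqq*(5/8)^2) = 189/592
d^2q/dtau^2 = -(Gamma_qpp*(2)^2 + 2*Gamma_qpq*(2)*(5/8) + Gamma_qqq*(5/8)^2) = -63/74

Answer: Gamma_ppp = 3/74, Gamma_ppq = -9/37, Gamma_pqq = 12/37, Gamma_qpp = -4/37, Gamma_qpq = 24/37, Gamma_qqq = -32/37; accelerations (d^2p/dtau^2, d^2q/dtau^2) = (189/592, -63/74)


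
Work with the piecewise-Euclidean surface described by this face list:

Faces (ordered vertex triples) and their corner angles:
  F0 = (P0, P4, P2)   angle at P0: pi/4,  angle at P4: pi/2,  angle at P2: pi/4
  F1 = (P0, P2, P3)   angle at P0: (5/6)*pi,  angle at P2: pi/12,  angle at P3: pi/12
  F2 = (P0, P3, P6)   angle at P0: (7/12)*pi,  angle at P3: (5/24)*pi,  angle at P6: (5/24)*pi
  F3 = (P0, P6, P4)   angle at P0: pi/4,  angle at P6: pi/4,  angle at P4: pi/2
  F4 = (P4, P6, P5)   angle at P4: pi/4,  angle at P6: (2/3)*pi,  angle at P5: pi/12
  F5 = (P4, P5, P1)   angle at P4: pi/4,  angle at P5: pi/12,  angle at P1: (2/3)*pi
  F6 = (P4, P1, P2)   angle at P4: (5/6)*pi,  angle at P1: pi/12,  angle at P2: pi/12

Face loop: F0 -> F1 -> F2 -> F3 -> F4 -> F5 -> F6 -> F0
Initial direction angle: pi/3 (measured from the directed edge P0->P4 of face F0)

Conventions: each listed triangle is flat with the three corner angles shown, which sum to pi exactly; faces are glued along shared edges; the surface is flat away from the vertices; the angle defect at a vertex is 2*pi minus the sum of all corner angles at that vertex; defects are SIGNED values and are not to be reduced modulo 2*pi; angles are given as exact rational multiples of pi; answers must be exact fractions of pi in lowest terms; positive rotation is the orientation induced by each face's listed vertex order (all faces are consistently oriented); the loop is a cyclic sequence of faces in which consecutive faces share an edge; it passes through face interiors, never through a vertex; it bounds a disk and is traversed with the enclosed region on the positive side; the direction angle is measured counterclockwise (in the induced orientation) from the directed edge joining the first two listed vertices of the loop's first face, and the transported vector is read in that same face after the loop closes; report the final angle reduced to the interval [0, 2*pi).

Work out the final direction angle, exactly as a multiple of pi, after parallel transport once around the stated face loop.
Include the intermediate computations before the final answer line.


enclosed vertex P0: corner angles sum to (23/12)*pi, defect = 2*pi - (23/12)*pi = pi/12
enclosed vertex P4: corner angles sum to (7/3)*pi, defect = 2*pi - (7/3)*pi = -pi/3
transport around the loop rotates by the sum of enclosed defects; add to the initial angle mod 2*pi
final angle = pi/3 - pi/4 = pi/12 (mod 2*pi)

Answer: final direction angle = pi/12


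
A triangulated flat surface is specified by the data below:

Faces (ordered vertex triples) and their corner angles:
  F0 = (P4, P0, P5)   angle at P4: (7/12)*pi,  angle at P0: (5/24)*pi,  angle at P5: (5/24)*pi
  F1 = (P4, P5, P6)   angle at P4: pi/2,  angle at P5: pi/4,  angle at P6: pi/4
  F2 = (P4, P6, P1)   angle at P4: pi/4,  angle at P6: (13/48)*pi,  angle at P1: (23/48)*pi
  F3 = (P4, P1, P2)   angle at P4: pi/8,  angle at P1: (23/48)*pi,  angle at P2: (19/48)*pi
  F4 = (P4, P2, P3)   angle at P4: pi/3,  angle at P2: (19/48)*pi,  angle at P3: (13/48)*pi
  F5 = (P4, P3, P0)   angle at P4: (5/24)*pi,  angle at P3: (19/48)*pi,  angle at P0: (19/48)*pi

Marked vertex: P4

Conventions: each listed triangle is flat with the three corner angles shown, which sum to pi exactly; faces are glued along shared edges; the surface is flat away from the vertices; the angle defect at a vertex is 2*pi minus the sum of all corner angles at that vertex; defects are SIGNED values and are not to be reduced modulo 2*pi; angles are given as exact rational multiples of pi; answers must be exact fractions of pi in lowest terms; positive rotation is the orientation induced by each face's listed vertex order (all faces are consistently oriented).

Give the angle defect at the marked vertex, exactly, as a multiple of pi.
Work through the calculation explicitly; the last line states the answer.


Sum of corner angles at P4: 2*pi
defect = 2*pi - 2*pi

Answer: defect(P4) = 0


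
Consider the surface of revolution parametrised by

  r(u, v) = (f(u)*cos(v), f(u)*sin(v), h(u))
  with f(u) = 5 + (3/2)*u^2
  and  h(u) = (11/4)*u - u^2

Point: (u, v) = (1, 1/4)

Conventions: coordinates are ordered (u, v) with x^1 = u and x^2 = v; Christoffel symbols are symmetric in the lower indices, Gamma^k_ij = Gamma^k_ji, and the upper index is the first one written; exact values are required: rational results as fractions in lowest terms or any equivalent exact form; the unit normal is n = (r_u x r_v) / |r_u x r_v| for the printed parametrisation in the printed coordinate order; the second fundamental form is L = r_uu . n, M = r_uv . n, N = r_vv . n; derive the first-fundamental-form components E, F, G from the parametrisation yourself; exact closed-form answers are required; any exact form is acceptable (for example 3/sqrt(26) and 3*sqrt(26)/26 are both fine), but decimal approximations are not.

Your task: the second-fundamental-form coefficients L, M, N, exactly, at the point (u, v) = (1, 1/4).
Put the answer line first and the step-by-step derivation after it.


Answer: L = -11*sqrt(17)/17, M = 0, N = 13*sqrt(17)/34

f = 13/2, f' = 3, f'' = 3, h' = 3/4, h'' = -2
E = 153/16, F = 0, G = 169/4; answer radicand W^2 = 153/16
unnormalised second-form numerators: l = -33/4, m = 0, n = 39/8; L = l/sqrt(153/16), and similarly M = m/sqrt(W^2), N = n/sqrt(W^2)


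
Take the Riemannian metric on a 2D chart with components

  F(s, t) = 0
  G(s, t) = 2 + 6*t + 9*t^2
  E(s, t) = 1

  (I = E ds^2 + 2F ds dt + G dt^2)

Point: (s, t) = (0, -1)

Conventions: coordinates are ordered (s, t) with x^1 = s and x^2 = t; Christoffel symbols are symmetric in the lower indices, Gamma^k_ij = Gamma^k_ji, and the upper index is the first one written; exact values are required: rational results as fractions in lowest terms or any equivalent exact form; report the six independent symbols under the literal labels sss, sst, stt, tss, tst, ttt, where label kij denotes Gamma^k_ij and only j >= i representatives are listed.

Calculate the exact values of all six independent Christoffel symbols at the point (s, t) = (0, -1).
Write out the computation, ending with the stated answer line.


E = 1, F = 0, G = 5 at the point
E_s = 0, E_t = 0, F_s = 0, F_t = 0, G_s = 0, G_t = -12
EG - F^2 = 5;  g^inv = (1/5) * [[5, 0], [0, 1]]
first-kind symbols [ij,l] = (1/2)(d_i g_jl + d_j g_il - d_l g_ij): [ss,s] = E_s/2 = 0, [ss,t] = F_s - E_t/2 = 0, [st,s] = E_t/2 = 0, [st,t] = G_s/2 = 0, [tt,s] = F_t - G_s/2 = 0, [tt,t] = G_t/2 = -6
Gamma^s_ij = (G*[ij,s] - F*[ij,t])/(EG - F^2), Gamma^t_ij = (E*[ij,t] - F*[ij,s])/(EG - F^2)

Answer: Gamma_sss = 0, Gamma_sst = 0, Gamma_stt = 0, Gamma_tss = 0, Gamma_tst = 0, Gamma_ttt = -6/5


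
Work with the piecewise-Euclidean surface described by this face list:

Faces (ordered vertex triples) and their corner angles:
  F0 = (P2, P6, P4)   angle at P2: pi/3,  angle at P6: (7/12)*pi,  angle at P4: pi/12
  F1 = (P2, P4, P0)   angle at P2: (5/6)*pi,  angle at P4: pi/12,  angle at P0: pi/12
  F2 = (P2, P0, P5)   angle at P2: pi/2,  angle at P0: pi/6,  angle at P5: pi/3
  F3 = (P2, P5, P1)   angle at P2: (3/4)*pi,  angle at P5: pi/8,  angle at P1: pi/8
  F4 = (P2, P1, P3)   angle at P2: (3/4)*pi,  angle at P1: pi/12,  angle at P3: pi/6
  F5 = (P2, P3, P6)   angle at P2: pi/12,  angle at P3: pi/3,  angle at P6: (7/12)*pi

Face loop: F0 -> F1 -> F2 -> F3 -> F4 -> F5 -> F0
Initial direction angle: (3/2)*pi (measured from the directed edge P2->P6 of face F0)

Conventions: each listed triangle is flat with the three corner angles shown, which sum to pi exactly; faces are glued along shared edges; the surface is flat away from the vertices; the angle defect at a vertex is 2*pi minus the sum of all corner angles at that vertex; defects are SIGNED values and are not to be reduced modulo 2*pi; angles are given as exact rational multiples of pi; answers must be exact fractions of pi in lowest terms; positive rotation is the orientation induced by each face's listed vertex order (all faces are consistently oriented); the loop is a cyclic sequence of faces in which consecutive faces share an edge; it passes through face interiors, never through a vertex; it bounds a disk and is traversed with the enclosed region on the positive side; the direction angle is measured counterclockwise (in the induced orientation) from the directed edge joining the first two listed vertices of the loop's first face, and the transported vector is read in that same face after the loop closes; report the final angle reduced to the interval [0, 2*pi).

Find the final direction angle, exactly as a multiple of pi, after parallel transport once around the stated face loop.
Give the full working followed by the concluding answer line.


enclosed vertex P2: corner angles sum to (13/4)*pi, defect = 2*pi - (13/4)*pi = (-5/4)*pi
by Gauss-Bonnet the loop rotates the vector by the enclosed defect sum (positive orientation, mod 2*pi)
final angle = (3/2)*pi - (5/4)*pi = pi/4 (mod 2*pi)

Answer: final direction angle = pi/4


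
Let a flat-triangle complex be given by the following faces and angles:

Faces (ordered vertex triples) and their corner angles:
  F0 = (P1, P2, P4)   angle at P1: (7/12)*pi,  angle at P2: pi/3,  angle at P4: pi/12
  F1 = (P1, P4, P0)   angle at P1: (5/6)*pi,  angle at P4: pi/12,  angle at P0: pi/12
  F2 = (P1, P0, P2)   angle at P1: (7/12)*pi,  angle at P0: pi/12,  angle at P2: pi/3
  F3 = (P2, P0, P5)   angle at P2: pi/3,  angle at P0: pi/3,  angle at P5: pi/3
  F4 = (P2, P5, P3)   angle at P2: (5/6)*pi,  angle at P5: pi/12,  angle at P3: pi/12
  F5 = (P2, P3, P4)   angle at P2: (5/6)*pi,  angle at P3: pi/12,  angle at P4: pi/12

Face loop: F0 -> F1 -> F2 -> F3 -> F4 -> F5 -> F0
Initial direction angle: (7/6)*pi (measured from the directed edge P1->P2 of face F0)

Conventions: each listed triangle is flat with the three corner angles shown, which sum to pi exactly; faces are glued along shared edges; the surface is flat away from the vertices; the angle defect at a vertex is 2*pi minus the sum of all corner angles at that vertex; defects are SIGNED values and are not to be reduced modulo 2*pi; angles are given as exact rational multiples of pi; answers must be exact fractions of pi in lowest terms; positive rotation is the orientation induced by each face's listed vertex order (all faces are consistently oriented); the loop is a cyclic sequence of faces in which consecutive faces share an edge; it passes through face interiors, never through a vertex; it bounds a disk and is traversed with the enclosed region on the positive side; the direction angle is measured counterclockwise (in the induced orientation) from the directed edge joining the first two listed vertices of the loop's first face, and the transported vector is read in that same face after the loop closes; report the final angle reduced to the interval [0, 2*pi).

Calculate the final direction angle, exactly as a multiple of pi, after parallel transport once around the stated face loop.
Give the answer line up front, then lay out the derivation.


Answer: final direction angle = pi/2

enclosed vertex P1: corner angles sum to 2*pi, defect = 2*pi - 2*pi = 0
enclosed vertex P2: corner angles sum to (8/3)*pi, defect = 2*pi - (8/3)*pi = (-2/3)*pi
the final direction is the initial angle plus the enclosed defects, taken mod 2*pi in the induced orientation
final angle = (7/6)*pi - (2/3)*pi = pi/2 (mod 2*pi)


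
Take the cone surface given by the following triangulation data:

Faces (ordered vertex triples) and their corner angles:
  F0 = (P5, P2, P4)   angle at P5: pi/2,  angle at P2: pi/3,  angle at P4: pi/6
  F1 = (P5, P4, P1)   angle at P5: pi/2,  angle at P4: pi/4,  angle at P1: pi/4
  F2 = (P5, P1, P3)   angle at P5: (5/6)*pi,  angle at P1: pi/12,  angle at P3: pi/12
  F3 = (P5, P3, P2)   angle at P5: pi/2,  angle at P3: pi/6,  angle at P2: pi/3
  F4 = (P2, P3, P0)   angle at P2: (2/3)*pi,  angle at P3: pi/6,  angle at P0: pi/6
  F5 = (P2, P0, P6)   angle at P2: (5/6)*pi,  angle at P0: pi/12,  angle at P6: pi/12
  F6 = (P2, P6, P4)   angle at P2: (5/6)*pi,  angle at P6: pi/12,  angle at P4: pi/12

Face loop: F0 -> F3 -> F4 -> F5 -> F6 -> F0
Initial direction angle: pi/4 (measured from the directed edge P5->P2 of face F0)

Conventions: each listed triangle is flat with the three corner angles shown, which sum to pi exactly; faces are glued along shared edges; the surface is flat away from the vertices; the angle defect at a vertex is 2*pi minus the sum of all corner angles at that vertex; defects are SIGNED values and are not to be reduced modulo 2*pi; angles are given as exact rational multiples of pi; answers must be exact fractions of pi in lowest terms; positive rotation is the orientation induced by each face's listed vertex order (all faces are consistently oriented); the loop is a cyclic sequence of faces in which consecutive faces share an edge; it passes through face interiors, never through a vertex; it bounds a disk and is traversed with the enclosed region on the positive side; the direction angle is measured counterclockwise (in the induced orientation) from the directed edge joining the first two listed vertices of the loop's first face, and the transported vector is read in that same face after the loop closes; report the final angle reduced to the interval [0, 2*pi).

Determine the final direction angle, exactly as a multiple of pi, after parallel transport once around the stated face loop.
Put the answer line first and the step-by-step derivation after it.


Answer: final direction angle = (5/4)*pi

enclosed vertex P2: corner angles sum to 3*pi, defect = 2*pi - 3*pi = -pi
holonomy = initial angle + sum of enclosed defects (mod 2*pi), positive in the induced orientation
final angle = pi/4 - pi = (5/4)*pi (mod 2*pi)
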